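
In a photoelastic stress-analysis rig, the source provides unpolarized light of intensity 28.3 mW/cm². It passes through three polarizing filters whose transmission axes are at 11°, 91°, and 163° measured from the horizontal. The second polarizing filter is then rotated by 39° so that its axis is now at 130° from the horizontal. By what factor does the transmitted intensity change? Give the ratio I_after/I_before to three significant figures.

Before rotation:
Unpolarized light through the first polarizer → I₁ = ½ I₀, now polarized at 11°.
I₂ = I₁ cos²(91° − 11°) = 0.5 I₀ · cos²(80°) = 0.01508 I₀.
I₃ = I₂ cos²(163° − 91°) = 0.01508 I₀ · cos²(72°) = 0.00144 I₀.
After rotation:
Unpolarized light through the first polarizer → I₁ = ½ I₀, now polarized at 11°.
Angle between axes 1 and 2: 61°. I₂ = 0.5 I₀ · cos²(61°) = 0.1175 I₀.
I₃ = I₂ cos²(163° − 130°) = 0.1175 I₀ · cos²(33°) = 0.08266 I₀.
Ratio = 0.08266 / 0.00144 = 57.41.

I_new/I_old ≈ 57.4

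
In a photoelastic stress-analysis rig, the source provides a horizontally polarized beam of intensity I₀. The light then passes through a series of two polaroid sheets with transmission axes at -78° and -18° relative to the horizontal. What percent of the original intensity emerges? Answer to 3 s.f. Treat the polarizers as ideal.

≈ 1.08%

I₁ = I₀ cos²(-78° − 0°) = I₀ cos²(78°) = 0.04323 I₀.
I₂ = I₁ cos²(-18° + 78°) = 0.04323 I₀ · cos²(60°) = 0.01081 I₀.
That is 1.081% of the incident intensity.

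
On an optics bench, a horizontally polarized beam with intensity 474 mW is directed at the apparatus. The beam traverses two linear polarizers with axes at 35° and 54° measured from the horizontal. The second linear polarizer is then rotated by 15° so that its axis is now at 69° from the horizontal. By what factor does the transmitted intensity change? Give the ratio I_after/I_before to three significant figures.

Before rotation:
I₁ = I₀ cos²(35° − 0°) = I₀ cos²(35°) = 0.671 I₀.
I₂ = I₁ cos²(54° − 35°) = 0.671 I₀ · cos²(19°) = 0.5999 I₀.
After rotation:
I₁ = I₀ cos²(35° − 0°) = I₀ cos²(35°) = 0.671 I₀.
I₂ = I₁ cos²(69° − 35°) = 0.671 I₀ · cos²(34°) = 0.4612 I₀.
Ratio = 0.4612 / 0.5999 = 0.7688.

I_new/I_old ≈ 0.769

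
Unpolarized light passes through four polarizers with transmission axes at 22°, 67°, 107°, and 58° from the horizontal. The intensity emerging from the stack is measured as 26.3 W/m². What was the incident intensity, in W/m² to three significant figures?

Unpolarized light through the first polarizer → I₁ = ½ I₀, now polarized at 22°.
I₂ = I₁ cos²(67° − 22°) = 0.5 I₀ · cos²(45°) = 0.25 I₀.
I₃ = I₂ cos²(107° − 67°) = 0.25 I₀ · cos²(40°) = 0.1467 I₀.
I₄ = I₃ cos²(58° − 107°) = 0.1467 I₀ · cos²(49°) = 0.06314 I₀.
So 26.3 W/m² = 0.06314 I₀, giving I₀ = 26.3/0.06314 = 416.5 W/m².

I₀ ≈ 417 W/m²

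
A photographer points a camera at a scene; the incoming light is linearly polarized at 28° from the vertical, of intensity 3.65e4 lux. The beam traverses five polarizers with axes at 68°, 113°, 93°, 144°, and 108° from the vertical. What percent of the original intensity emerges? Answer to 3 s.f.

≈ 6.72%

I₁ = 3.65e4 lux · cos²(40°) = 2.142e+04 lux.
I₂ = I₁ · cos²(45°) = 2.142e+04 · 0.5 = 1.071e+04 lux.
I₃ = I₂ · cos²(20°) = 1.071e+04 · 0.883 = 9457 lux.
I₄ = I₃ · cos²(51°) = 9457 · 0.396 = 3745 lux.
I₅ = I₄ · cos²(36°) = 3745 · 0.6545 = 2451 lux.
That is 6.716% of the incident intensity.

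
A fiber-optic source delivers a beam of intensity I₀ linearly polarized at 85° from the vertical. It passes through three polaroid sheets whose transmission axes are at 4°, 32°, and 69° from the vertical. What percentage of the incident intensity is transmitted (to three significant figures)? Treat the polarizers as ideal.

I₁ = I₀ cos²(4° − 85°) = I₀ cos²(81°) = 0.02447 I₀.
I₂ = I₁ cos²(32° − 4°) = 0.02447 I₀ · cos²(28°) = 0.01908 I₀.
I₃ = I₂ cos²(69° − 32°) = 0.01908 I₀ · cos²(37°) = 0.01217 I₀.
That is 1.217% of the incident intensity.

≈ 1.22%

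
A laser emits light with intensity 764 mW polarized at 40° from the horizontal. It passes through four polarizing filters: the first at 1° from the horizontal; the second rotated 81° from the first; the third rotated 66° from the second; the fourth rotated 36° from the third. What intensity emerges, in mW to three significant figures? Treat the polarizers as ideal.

By Malus's law, I₁ = 764 mW · cos²(39°) = 461.4 mW.
I₂ = I₁ · cos²(81°) = 461.4 · 0.02447 = 11.29 mW.
I₃ = I₂ · cos²(66°) = 11.29 · 0.1654 = 1.868 mW.
I₄ = I₃ · cos²(36°) = 1.868 · 0.6545 = 1.223 mW.

I ≈ 1.22 mW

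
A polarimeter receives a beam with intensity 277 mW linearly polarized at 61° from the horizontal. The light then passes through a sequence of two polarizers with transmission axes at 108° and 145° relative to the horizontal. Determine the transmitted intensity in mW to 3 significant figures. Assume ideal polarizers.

By Malus's law, I₁ = 277 mW · cos²(47°) = 128.8 mW.
I₂ = I₁ · cos²(37°) = 128.8 · 0.6378 = 82.18 mW.

I ≈ 82.2 mW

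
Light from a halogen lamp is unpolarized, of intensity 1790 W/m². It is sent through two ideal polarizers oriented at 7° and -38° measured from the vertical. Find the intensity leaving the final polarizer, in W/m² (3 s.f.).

Unpolarized light through the first polarizer → I₁ = 1790 W/m²/2 = 895 W/m², polarized at 7°.
I₂ = I₁ · cos²(45°) = 895 · 0.5 = 447.5 W/m².

I ≈ 448 W/m²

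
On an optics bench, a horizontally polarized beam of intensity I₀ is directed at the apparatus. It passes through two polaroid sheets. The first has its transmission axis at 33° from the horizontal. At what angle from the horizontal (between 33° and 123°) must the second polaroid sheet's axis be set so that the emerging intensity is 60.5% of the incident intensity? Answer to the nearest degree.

By Malus's law, I₁ = I₀ cos²(33° − 0°) = I₀ cos²(33°) = 0.7034 I₀.
Need I₂/I₀ = 0.605, so cos²(θ − 33°) = 0.605 / 0.7034 = 0.8601.
θ − 33° = arccos(√0.8601) = 22.0°, giving θ ≈ 33 + 22.0 = 55.0°.

θ ≈ 55°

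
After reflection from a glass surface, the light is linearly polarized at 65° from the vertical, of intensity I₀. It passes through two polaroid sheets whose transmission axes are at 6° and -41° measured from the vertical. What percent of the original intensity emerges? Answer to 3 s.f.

I₁ = I₀ cos²(6° − 65°) = I₀ cos²(59°) = 0.2653 I₀.
I₂ = I₁ cos²(-41° − 6°) = 0.2653 I₀ · cos²(47°) = 0.1234 I₀.
That is 12.34% of the incident intensity.

≈ 12.3%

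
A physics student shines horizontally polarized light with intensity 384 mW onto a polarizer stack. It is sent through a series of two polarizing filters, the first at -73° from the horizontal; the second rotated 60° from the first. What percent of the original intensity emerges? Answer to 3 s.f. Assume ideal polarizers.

≈ 2.14%

I₁ = 384 mW · cos²(73°) = 32.82 mW.
I₂ = I₁ · cos²(60°) = 32.82 · 0.25 = 8.206 mW.
That is 2.137% of the incident intensity.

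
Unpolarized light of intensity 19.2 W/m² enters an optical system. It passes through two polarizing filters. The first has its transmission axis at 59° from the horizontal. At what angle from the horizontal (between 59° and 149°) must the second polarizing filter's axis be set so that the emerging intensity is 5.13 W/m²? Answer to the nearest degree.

θ ≈ 102°

Unpolarized light through the first polarizer → I₁ = ½ I₀, now polarized at 59°.
Target fraction: 5.13 / 19.2 W/m² = 0.2672 of I₀.
Need I₂/I₀ = 0.2672, so cos²(θ − 59°) = 0.2672 / 0.5 = 0.5344.
θ − 59° = arccos(√0.5344) = 43.0°, giving θ ≈ 59 + 43.0 = 102.0°.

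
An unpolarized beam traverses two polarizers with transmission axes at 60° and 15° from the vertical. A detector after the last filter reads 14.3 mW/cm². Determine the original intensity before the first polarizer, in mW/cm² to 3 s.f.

Unpolarized light through the first polarizer → I₁ = ½ I₀, now polarized at 60°.
I₂ = I₁ cos²(15° − 60°) = 0.5 I₀ · cos²(45°) = 0.25 I₀.
So 14.3 mW/cm² = 0.25 I₀, giving I₀ = 14.3/0.25 = 57.2 mW/cm².

I₀ ≈ 57.2 mW/cm²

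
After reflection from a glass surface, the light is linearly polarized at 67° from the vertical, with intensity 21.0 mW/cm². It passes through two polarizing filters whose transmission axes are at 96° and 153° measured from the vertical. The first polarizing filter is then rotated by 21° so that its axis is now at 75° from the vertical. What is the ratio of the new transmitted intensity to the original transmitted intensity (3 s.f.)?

Before rotation:
By Malus's law, I₁ = I₀ cos²(96° − 67°) = I₀ cos²(29°) = 0.765 I₀.
I₂ = I₁ cos²(153° − 96°) = 0.765 I₀ · cos²(57°) = 0.2269 I₀.
After rotation:
I₁ = I₀ cos²(75° − 67°) = I₀ cos²(8°) = 0.9806 I₀.
I₂ = I₁ cos²(153° − 75°) = 0.9806 I₀ · cos²(78°) = 0.04239 I₀.
Ratio = 0.04239 / 0.2269 = 0.1868.

I_new/I_old ≈ 0.187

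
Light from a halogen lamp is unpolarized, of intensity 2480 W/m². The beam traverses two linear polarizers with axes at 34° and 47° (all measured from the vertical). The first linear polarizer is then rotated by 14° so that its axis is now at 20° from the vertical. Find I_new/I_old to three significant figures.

I_new/I_old ≈ 0.836

Before rotation:
Unpolarized light through the first polarizer → I₁ = ½ I₀, now polarized at 34°.
I₂ = I₁ cos²(47° − 34°) = 0.5 I₀ · cos²(13°) = 0.4747 I₀.
After rotation:
Unpolarized light through the first polarizer → I₁ = ½ I₀, now polarized at 20°.
I₂ = I₁ cos²(47° − 20°) = 0.5 I₀ · cos²(27°) = 0.3969 I₀.
Ratio = 0.3969 / 0.4747 = 0.8362.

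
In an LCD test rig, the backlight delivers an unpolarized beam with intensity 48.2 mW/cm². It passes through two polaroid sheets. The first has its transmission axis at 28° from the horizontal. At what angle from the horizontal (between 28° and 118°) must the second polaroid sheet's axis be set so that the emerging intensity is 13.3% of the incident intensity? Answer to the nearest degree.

θ ≈ 87°

Unpolarized light through the first polarizer → I₁ = ½ I₀, now polarized at 28°.
Need I₂/I₀ = 0.133, so cos²(θ − 28°) = 0.133 / 0.5 = 0.266.
θ − 28° = arccos(√0.266) = 59.0°, giving θ ≈ 28 + 59.0 = 87.0°.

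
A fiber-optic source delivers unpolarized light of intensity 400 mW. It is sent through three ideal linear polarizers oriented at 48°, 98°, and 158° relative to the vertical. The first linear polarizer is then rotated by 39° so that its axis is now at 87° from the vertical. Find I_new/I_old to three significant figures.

I_new/I_old ≈ 2.33

Before rotation:
Unpolarized light through the first polarizer → I₁ = ½ I₀, now polarized at 48°.
I₂ = I₁ cos²(98° − 48°) = 0.5 I₀ · cos²(50°) = 0.2066 I₀.
I₃ = I₂ cos²(158° − 98°) = 0.2066 I₀ · cos²(60°) = 0.05165 I₀.
After rotation:
Unpolarized light through the first polarizer → I₁ = ½ I₀, now polarized at 87°.
I₂ = I₁ cos²(98° − 87°) = 0.5 I₀ · cos²(11°) = 0.4818 I₀.
I₃ = I₂ cos²(158° − 98°) = 0.4818 I₀ · cos²(60°) = 0.1204 I₀.
Ratio = 0.1204 / 0.05165 = 2.332.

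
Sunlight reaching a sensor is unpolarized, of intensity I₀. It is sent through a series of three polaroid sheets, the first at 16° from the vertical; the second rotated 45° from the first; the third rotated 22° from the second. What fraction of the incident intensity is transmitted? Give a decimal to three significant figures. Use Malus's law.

Unpolarized light through the first polarizer → I₁ = ½ I₀, now polarized at 16°.
I₂ = I₁ cos²(45°) = 0.5 · 0.5 I₀ = 0.25 I₀.
I₃ = I₂ cos²(22°) = 0.25 · 0.8597 I₀ = 0.2149 I₀.
Transmitted fraction = 0.2149.

≈ 0.215 I₀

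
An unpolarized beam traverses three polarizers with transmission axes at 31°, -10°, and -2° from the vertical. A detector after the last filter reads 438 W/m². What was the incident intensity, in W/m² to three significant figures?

Unpolarized light through the first polarizer → I₁ = ½ I₀, now polarized at 31°.
I₂ = I₁ cos²(-10° − 31°) = 0.5 I₀ · cos²(41°) = 0.2848 I₀.
I₃ = I₂ cos²(-2° + 10°) = 0.2848 I₀ · cos²(8°) = 0.2793 I₀.
So 438 W/m² = 0.2793 I₀, giving I₀ = 438/0.2793 = 1568 W/m².

I₀ ≈ 1570 W/m²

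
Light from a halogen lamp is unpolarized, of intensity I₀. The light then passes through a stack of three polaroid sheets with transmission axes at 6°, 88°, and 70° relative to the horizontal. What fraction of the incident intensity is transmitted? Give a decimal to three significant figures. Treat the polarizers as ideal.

≈ 0.00876 I₀

Unpolarized light through the first polarizer → I₁ = ½ I₀, now polarized at 6°.
I₂ = I₁ cos²(88° − 6°) = 0.5 I₀ · cos²(82°) = 0.009685 I₀.
I₃ = I₂ cos²(70° − 88°) = 0.009685 I₀ · cos²(18°) = 0.00876 I₀.
Transmitted fraction = 0.00876.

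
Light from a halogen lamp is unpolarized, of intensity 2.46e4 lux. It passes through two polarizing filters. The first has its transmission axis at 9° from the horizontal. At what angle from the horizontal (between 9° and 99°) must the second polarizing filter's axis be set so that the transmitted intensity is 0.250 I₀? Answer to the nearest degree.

θ ≈ 54°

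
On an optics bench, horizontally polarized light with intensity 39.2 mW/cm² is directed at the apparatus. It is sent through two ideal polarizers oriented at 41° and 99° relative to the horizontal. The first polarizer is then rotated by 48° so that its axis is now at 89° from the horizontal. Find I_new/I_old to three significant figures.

I_new/I_old ≈ 0.00185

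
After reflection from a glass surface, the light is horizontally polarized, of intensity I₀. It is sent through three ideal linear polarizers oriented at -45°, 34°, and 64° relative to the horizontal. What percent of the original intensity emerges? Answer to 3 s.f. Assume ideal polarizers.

By Malus's law, I₁ = I₀ cos²(-45° − 0°) = I₀ cos²(45°) = 0.5 I₀.
I₂ = I₁ cos²(34° + 45°) = 0.5 I₀ · cos²(79°) = 0.0182 I₀.
I₃ = I₂ cos²(64° − 34°) = 0.0182 I₀ · cos²(30°) = 0.01365 I₀.
That is 1.365% of the incident intensity.

≈ 1.37%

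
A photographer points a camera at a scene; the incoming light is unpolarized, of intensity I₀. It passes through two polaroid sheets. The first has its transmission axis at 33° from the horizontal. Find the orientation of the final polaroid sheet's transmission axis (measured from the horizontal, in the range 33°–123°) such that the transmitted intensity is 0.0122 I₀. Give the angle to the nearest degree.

θ ≈ 114°

Unpolarized light through the first polarizer → I₁ = ½ I₀, now polarized at 33°.
Need I₂/I₀ = 0.0122, so cos²(θ − 33°) = 0.0122 / 0.5 = 0.0244.
θ − 33° = arccos(√0.0244) = 81.0°, giving θ ≈ 33 + 81.0 = 114.0°.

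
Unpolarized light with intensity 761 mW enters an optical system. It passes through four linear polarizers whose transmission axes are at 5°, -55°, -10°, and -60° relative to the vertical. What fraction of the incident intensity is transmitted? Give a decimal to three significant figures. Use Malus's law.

Unpolarized light through the first polarizer → I₁ = 761 mW/2 = 380.5 mW, polarized at 5°.
I₂ = I₁ · cos²(60°) = 380.5 · 0.25 = 95.13 mW.
I₃ = I₂ · cos²(45°) = 95.13 · 0.5 = 47.56 mW.
I₄ = I₃ · cos²(50°) = 47.56 · 0.4132 = 19.65 mW.
Transmitted fraction = 0.02582.

I/I₀ ≈ 0.0258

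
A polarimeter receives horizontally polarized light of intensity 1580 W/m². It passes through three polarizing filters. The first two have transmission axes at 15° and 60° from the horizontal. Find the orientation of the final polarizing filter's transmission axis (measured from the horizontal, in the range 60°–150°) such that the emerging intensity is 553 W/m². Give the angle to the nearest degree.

I₁ = I₀ cos²(15° − 0°) = I₀ cos²(15°) = 0.933 I₀.
I₂ = I₁ cos²(60° − 15°) = 0.933 I₀ · cos²(45°) = 0.4665 I₀.
Target fraction: 553 / 1580 W/m² = 0.35 of I₀.
Need I₃/I₀ = 0.35, so cos²(θ − 60°) = 0.35 / 0.4665 = 0.7503.
θ − 60° = arccos(√0.7503) = 30.0°, giving θ ≈ 60 + 30.0 = 90.0°.

θ ≈ 90°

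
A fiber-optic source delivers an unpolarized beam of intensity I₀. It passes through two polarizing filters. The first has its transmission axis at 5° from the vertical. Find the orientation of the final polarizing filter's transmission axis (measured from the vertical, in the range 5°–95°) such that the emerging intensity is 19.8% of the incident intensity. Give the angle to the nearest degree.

θ ≈ 56°

Unpolarized light through the first polarizer → I₁ = ½ I₀, now polarized at 5°.
Need I₂/I₀ = 0.198, so cos²(θ − 5°) = 0.198 / 0.5 = 0.396.
θ − 5° = arccos(√0.396) = 51.0°, giving θ ≈ 5 + 51.0 = 56.0°.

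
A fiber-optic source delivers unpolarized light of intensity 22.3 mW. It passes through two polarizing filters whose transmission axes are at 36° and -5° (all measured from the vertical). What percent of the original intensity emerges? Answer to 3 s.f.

≈ 28.5%

Unpolarized light through the first polarizer → I₁ = 22.3 mW/2 = 11.15 mW, polarized at 36°.
I₂ = I₁ · cos²(41°) = 11.15 · 0.5696 = 6.351 mW.
That is 28.48% of the incident intensity.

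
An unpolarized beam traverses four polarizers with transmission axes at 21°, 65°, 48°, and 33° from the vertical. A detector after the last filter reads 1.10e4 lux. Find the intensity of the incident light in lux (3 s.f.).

I₀ ≈ 4.98e4 lux

Unpolarized light through the first polarizer → I₁ = ½ I₀, now polarized at 21°.
I₂ = I₁ cos²(65° − 21°) = 0.5 I₀ · cos²(44°) = 0.2587 I₀.
I₃ = I₂ cos²(48° − 65°) = 0.2587 I₀ · cos²(17°) = 0.2366 I₀.
I₄ = I₃ cos²(33° − 48°) = 0.2366 I₀ · cos²(15°) = 0.2208 I₀.
So 1.10e4 lux = 0.2208 I₀, giving I₀ = 1.10e4/0.2208 = 4.983e+04 lux.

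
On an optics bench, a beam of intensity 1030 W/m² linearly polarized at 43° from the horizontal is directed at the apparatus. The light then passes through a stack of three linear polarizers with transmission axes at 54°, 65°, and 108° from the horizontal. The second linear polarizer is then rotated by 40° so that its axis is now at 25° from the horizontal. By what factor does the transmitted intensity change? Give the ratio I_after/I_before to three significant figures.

Before rotation:
By Malus's law, I₁ = I₀ cos²(54° − 43°) = I₀ cos²(11°) = 0.9636 I₀.
I₂ = I₁ cos²(65° − 54°) = 0.9636 I₀ · cos²(11°) = 0.9285 I₀.
I₃ = I₂ cos²(108° − 65°) = 0.9285 I₀ · cos²(43°) = 0.4966 I₀.
After rotation:
I₁ = I₀ cos²(54° − 43°) = I₀ cos²(11°) = 0.9636 I₀.
I₂ = I₁ cos²(25° − 54°) = 0.9636 I₀ · cos²(29°) = 0.7371 I₀.
I₃ = I₂ cos²(108° − 25°) = 0.7371 I₀ · cos²(83°) = 0.01095 I₀.
Ratio = 0.01095 / 0.4966 = 0.02204.

I_new/I_old ≈ 0.0220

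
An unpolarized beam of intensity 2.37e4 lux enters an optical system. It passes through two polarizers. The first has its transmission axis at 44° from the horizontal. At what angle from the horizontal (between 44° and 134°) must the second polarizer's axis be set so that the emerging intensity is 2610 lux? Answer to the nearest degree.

θ ≈ 106°

Unpolarized light through the first polarizer → I₁ = ½ I₀, now polarized at 44°.
Target fraction: 2610 / 2.37e4 lux = 0.1101 of I₀.
Need I₂/I₀ = 0.1101, so cos²(θ − 44°) = 0.1101 / 0.5 = 0.2203.
θ − 44° = arccos(√0.2203) = 62.0°, giving θ ≈ 44 + 62.0 = 106.0°.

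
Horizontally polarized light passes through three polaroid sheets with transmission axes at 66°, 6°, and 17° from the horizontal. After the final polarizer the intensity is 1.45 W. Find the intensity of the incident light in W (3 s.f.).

I₀ ≈ 36.4 W

I₁ = I₀ cos²(66° − 0°) = I₀ cos²(66°) = 0.1654 I₀.
I₂ = I₁ cos²(6° − 66°) = 0.1654 I₀ · cos²(60°) = 0.04136 I₀.
I₃ = I₂ cos²(17° − 6°) = 0.04136 I₀ · cos²(11°) = 0.03985 I₀.
So 1.45 W = 0.03985 I₀, giving I₀ = 1.45/0.03985 = 36.38 W.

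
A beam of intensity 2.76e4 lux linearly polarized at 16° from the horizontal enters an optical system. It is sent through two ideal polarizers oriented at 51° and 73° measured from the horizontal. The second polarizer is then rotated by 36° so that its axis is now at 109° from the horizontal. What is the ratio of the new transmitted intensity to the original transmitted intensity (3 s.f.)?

Before rotation:
I₁ = I₀ cos²(51° − 16°) = I₀ cos²(35°) = 0.671 I₀.
I₂ = I₁ cos²(73° − 51°) = 0.671 I₀ · cos²(22°) = 0.5768 I₀.
After rotation:
I₁ = I₀ cos²(51° − 16°) = I₀ cos²(35°) = 0.671 I₀.
I₂ = I₁ cos²(109° − 51°) = 0.671 I₀ · cos²(58°) = 0.1884 I₀.
Ratio = 0.1884 / 0.5768 = 0.3267.

I_new/I_old ≈ 0.327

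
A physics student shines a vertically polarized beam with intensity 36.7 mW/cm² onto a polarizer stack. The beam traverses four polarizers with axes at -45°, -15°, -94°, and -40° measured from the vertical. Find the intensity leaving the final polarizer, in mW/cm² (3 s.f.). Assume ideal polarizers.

I ≈ 0.173 mW/cm²

By Malus's law, I₁ = 36.7 mW/cm² · cos²(45°) = 18.35 mW/cm².
I₂ = I₁ · cos²(30°) = 18.35 · 0.75 = 13.76 mW/cm².
I₃ = I₂ · cos²(79°) = 13.76 · 0.03641 = 0.5011 mW/cm².
I₄ = I₃ · cos²(54°) = 0.5011 · 0.3455 = 0.1731 mW/cm².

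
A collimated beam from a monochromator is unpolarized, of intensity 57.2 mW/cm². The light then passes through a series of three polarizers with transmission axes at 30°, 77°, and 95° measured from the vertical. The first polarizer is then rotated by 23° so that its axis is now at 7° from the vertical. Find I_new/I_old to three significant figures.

Before rotation:
Unpolarized light through the first polarizer → I₁ = ½ I₀, now polarized at 30°.
I₂ = I₁ cos²(77° − 30°) = 0.5 I₀ · cos²(47°) = 0.2326 I₀.
I₃ = I₂ cos²(95° − 77°) = 0.2326 I₀ · cos²(18°) = 0.2104 I₀.
After rotation:
Unpolarized light through the first polarizer → I₁ = ½ I₀, now polarized at 7°.
I₂ = I₁ cos²(77° − 7°) = 0.5 I₀ · cos²(70°) = 0.05849 I₀.
I₃ = I₂ cos²(95° − 77°) = 0.05849 I₀ · cos²(18°) = 0.0529 I₀.
Ratio = 0.0529 / 0.2104 = 0.2515.

I_new/I_old ≈ 0.251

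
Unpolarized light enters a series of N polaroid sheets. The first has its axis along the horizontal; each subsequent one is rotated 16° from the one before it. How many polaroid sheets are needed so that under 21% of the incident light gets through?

N = 12

First polarizer halves the unpolarized light: factor 1/2.
Each further stage multiplies by cos²(16°) = 0.924.
After N polarizers: T = 0.5·0.924^(N−1). Require T < 0.21 ⇒ N−1 > ln(0.21/0.5)/ln(0.924) = 10.98, so N−1 ≥ 11 and N = 12.
Check: N=12 gives T = 0.2096 < 0.21; N=11 gives T = 0.2269.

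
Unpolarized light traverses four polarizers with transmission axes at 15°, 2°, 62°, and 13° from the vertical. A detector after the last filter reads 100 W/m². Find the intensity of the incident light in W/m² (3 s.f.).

I₀ ≈ 1960 W/m²

Unpolarized light through the first polarizer → I₁ = ½ I₀, now polarized at 15°.
I₂ = I₁ cos²(2° − 15°) = 0.5 I₀ · cos²(13°) = 0.4747 I₀.
I₃ = I₂ cos²(62° − 2°) = 0.4747 I₀ · cos²(60°) = 0.1187 I₀.
I₄ = I₃ cos²(13° − 62°) = 0.1187 I₀ · cos²(49°) = 0.05108 I₀.
So 100 W/m² = 0.05108 I₀, giving I₀ = 100/0.05108 = 1958 W/m².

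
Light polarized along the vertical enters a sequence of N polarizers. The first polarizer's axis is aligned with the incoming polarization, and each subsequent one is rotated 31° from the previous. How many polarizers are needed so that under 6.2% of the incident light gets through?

N = 11

First polarizer is aligned with the polarization: full transmission.
Each further stage multiplies by cos²(31°) = 0.7347.
After N polarizers: T = 0.7347^(N−1). Require T < 0.062 ⇒ N−1 > ln(0.062)/ln(0.7347) = 9.02, so N−1 ≥ 10 and N = 11.
Check: N=11 gives T = 0.04585 < 0.062; N=10 gives T = 0.0624.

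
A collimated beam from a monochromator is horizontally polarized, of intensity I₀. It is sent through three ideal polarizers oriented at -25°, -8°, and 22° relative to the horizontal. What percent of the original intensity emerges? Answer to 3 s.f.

I₁ = I₀ cos²(-25° − 0°) = I₀ cos²(25°) = 0.8214 I₀.
I₂ = I₁ cos²(-8° + 25°) = 0.8214 I₀ · cos²(17°) = 0.7512 I₀.
I₃ = I₂ cos²(22° + 8°) = 0.7512 I₀ · cos²(30°) = 0.5634 I₀.
That is 56.34% of the incident intensity.

≈ 56.3%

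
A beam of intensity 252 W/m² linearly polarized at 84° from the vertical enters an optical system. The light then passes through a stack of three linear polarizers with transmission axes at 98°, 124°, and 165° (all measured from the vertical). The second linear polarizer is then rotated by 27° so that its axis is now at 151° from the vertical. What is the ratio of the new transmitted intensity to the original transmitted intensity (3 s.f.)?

Before rotation:
By Malus's law, I₁ = I₀ cos²(98° − 84°) = I₀ cos²(14°) = 0.9415 I₀.
I₂ = I₁ cos²(124° − 98°) = 0.9415 I₀ · cos²(26°) = 0.7606 I₀.
I₃ = I₂ cos²(165° − 124°) = 0.7606 I₀ · cos²(41°) = 0.4332 I₀.
After rotation:
I₁ = I₀ cos²(98° − 84°) = I₀ cos²(14°) = 0.9415 I₀.
I₂ = I₁ cos²(151° − 98°) = 0.9415 I₀ · cos²(53°) = 0.341 I₀.
I₃ = I₂ cos²(165° − 151°) = 0.341 I₀ · cos²(14°) = 0.321 I₀.
Ratio = 0.321 / 0.4332 = 0.7411.

I_new/I_old ≈ 0.741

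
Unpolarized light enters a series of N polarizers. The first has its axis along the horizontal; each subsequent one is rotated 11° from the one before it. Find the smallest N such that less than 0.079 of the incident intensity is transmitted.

N = 51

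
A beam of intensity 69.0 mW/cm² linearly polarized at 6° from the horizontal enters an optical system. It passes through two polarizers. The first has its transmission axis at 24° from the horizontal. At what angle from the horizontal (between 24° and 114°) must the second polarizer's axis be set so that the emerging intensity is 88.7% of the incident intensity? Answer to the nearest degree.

θ ≈ 32°

By Malus's law, I₁ = I₀ cos²(24° − 6°) = I₀ cos²(18°) = 0.9045 I₀.
Need I₂/I₀ = 0.887, so cos²(θ − 24°) = 0.887 / 0.9045 = 0.9806.
θ − 24° = arccos(√0.9806) = 8.0°, giving θ ≈ 24 + 8.0 = 32.0°.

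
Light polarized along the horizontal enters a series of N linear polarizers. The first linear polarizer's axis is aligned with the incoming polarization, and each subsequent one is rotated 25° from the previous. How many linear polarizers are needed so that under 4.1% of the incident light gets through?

First polarizer is aligned with the polarization: full transmission.
Each further stage multiplies by cos²(25°) = 0.8214.
After N polarizers: T = 0.8214^(N−1). Require T < 0.041 ⇒ N−1 > ln(0.041)/ln(0.8214) = 16.23, so N−1 ≥ 17 and N = 18.
Check: N=18 gives T = 0.03527 < 0.041; N=17 gives T = 0.04294.

N = 18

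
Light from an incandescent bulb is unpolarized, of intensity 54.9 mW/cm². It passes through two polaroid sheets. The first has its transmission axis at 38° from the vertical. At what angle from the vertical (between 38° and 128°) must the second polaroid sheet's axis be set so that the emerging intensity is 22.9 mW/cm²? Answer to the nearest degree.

θ ≈ 62°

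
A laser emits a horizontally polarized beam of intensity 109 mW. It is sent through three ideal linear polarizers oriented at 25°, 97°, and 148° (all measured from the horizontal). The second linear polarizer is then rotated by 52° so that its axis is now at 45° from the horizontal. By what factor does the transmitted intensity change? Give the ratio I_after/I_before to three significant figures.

Before rotation:
I₁ = I₀ cos²(25° − 0°) = I₀ cos²(25°) = 0.8214 I₀.
I₂ = I₁ cos²(97° − 25°) = 0.8214 I₀ · cos²(72°) = 0.07844 I₀.
I₃ = I₂ cos²(148° − 97°) = 0.07844 I₀ · cos²(51°) = 0.03106 I₀.
After rotation:
I₁ = I₀ cos²(25° − 0°) = I₀ cos²(25°) = 0.8214 I₀.
I₂ = I₁ cos²(45° − 25°) = 0.8214 I₀ · cos²(20°) = 0.7253 I₀.
Angle between axes 2 and 3: 77°. I₃ = 0.7253 I₀ · cos²(77°) = 0.0367 I₀.
Ratio = 0.0367 / 0.03106 = 1.182.

I_new/I_old ≈ 1.18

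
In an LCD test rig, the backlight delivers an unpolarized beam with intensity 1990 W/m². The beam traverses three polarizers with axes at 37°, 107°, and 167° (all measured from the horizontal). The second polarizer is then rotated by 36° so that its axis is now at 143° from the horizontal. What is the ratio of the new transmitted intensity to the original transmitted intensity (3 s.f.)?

I_new/I_old ≈ 2.17

Before rotation:
Unpolarized light through the first polarizer → I₁ = ½ I₀, now polarized at 37°.
I₂ = I₁ cos²(107° − 37°) = 0.5 I₀ · cos²(70°) = 0.05849 I₀.
I₃ = I₂ cos²(167° − 107°) = 0.05849 I₀ · cos²(60°) = 0.01462 I₀.
After rotation:
Unpolarized light through the first polarizer → I₁ = ½ I₀, now polarized at 37°.
Angle between axes 1 and 2: 74°. I₂ = 0.5 I₀ · cos²(74°) = 0.03799 I₀.
I₃ = I₂ cos²(167° − 143°) = 0.03799 I₀ · cos²(24°) = 0.0317 I₀.
Ratio = 0.0317 / 0.01462 = 2.168.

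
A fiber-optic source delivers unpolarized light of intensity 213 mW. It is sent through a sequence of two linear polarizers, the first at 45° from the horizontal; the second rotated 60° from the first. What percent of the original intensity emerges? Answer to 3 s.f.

≈ 12.5%

Unpolarized light through the first polarizer → I₁ = 213 mW/2 = 106.5 mW, polarized at 45°.
I₂ = I₁ · cos²(60°) = 106.5 · 0.25 = 26.63 mW.
That is 12.5% of the incident intensity.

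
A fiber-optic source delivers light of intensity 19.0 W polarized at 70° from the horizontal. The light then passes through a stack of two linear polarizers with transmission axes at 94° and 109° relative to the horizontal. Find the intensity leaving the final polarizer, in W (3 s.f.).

I ≈ 14.8 W

I₁ = 19.0 W · cos²(24°) = 15.86 W.
I₂ = I₁ · cos²(15°) = 15.86 · 0.933 = 14.79 W.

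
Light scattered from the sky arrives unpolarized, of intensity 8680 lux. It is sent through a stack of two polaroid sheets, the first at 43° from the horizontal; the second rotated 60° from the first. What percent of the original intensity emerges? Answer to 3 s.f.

Unpolarized light through the first polarizer → I₁ = 8680 lux/2 = 4340 lux, polarized at 43°.
I₂ = I₁ · cos²(60°) = 4340 · 0.25 = 1085 lux.
That is 12.5% of the incident intensity.

≈ 12.5%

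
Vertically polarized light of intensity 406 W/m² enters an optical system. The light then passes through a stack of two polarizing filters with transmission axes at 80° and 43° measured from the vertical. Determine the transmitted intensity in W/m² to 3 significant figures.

I ≈ 7.81 W/m²

I₁ = 406 W/m² · cos²(80°) = 12.24 W/m².
I₂ = I₁ · cos²(37°) = 12.24 · 0.6378 = 7.808 W/m².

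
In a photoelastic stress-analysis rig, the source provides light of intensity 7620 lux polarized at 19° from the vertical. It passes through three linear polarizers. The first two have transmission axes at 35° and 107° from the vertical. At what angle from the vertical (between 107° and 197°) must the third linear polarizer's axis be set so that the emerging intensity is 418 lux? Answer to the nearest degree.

I₁ = I₀ cos²(35° − 19°) = I₀ cos²(16°) = 0.924 I₀.
I₂ = I₁ cos²(107° − 35°) = 0.924 I₀ · cos²(72°) = 0.08824 I₀.
Target fraction: 418 / 7620 lux = 0.05486 of I₀.
Need I₃/I₀ = 0.05486, so cos²(θ − 107°) = 0.05486 / 0.08824 = 0.6217.
θ − 107° = arccos(√0.6217) = 38.0°, giving θ ≈ 107 + 38.0 = 145.0°.

θ ≈ 145°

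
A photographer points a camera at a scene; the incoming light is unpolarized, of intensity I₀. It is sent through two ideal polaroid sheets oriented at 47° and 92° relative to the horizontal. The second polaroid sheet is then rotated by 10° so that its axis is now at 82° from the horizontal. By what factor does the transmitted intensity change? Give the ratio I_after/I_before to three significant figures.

I_new/I_old ≈ 1.34

Before rotation:
Unpolarized light through the first polarizer → I₁ = ½ I₀, now polarized at 47°.
I₂ = I₁ cos²(92° − 47°) = 0.5 I₀ · cos²(45°) = 0.25 I₀.
After rotation:
Unpolarized light through the first polarizer → I₁ = ½ I₀, now polarized at 47°.
I₂ = I₁ cos²(82° − 47°) = 0.5 I₀ · cos²(35°) = 0.3355 I₀.
Ratio = 0.3355 / 0.25 = 1.342.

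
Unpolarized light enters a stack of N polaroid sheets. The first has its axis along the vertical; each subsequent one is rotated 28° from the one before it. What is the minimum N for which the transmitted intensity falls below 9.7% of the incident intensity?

First polarizer halves the unpolarized light: factor 1/2.
Each further stage multiplies by cos²(28°) = 0.7796.
After N polarizers: T = 0.5·0.7796^(N−1). Require T < 0.097 ⇒ N−1 > ln(0.097/0.5)/ln(0.7796) = 6.59, so N−1 ≥ 7 and N = 8.
Check: N=8 gives T = 0.08751 < 0.097; N=7 gives T = 0.1123.

N = 8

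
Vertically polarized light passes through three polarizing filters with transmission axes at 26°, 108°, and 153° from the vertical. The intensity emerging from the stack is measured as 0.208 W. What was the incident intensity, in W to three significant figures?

I₀ ≈ 26.6 W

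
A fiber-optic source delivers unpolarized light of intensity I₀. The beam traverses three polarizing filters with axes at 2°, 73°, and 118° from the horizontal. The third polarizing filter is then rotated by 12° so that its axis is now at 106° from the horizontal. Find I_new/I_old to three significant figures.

I_new/I_old ≈ 1.41

Before rotation:
Unpolarized light through the first polarizer → I₁ = ½ I₀, now polarized at 2°.
I₂ = I₁ cos²(73° − 2°) = 0.5 I₀ · cos²(71°) = 0.053 I₀.
I₃ = I₂ cos²(118° − 73°) = 0.053 I₀ · cos²(45°) = 0.0265 I₀.
After rotation:
Unpolarized light through the first polarizer → I₁ = ½ I₀, now polarized at 2°.
I₂ = I₁ cos²(73° − 2°) = 0.5 I₀ · cos²(71°) = 0.053 I₀.
I₃ = I₂ cos²(106° − 73°) = 0.053 I₀ · cos²(33°) = 0.03728 I₀.
Ratio = 0.03728 / 0.0265 = 1.407.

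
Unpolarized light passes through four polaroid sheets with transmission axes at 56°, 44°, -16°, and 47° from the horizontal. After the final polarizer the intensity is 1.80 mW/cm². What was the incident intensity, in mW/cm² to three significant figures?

I₀ ≈ 73.0 mW/cm²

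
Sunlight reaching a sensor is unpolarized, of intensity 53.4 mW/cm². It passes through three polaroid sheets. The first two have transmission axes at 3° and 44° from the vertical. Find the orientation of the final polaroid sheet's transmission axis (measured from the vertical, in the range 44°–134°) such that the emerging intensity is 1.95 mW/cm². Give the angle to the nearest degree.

Unpolarized light through the first polarizer → I₁ = ½ I₀, now polarized at 3°.
I₂ = I₁ cos²(44° − 3°) = 0.5 I₀ · cos²(41°) = 0.2848 I₀.
Target fraction: 1.95 / 53.4 mW/cm² = 0.03652 of I₀.
Need I₃/I₀ = 0.03652, so cos²(θ − 44°) = 0.03652 / 0.2848 = 0.1282.
θ − 44° = arccos(√0.1282) = 69.0°, giving θ ≈ 44 + 69.0 = 113.0°.

θ ≈ 113°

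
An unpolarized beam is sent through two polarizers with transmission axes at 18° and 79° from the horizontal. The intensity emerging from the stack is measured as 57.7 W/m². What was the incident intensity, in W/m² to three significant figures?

I₀ ≈ 491 W/m²

Unpolarized light through the first polarizer → I₁ = ½ I₀, now polarized at 18°.
I₂ = I₁ cos²(79° − 18°) = 0.5 I₀ · cos²(61°) = 0.1175 I₀.
So 57.7 W/m² = 0.1175 I₀, giving I₀ = 57.7/0.1175 = 491 W/m².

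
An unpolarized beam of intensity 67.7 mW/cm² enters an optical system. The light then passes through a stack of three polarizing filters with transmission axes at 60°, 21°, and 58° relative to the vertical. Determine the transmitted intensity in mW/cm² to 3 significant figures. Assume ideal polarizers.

I ≈ 13.0 mW/cm²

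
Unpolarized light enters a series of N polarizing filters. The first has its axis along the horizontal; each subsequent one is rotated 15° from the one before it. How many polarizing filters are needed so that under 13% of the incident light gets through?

N = 21

First polarizer halves the unpolarized light: factor 1/2.
Each further stage multiplies by cos²(15°) = 0.933.
After N polarizers: T = 0.5·0.933^(N−1). Require T < 0.13 ⇒ N−1 > ln(0.13/0.5)/ln(0.933) = 19.43, so N−1 ≥ 20 and N = 21.
Check: N=21 gives T = 0.1249 < 0.13; N=20 gives T = 0.1339.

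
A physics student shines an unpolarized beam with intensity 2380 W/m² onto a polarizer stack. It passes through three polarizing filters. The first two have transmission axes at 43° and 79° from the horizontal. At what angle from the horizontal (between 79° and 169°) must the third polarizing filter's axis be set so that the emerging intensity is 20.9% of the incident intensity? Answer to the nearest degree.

Unpolarized light through the first polarizer → I₁ = ½ I₀, now polarized at 43°.
I₂ = I₁ cos²(79° − 43°) = 0.5 I₀ · cos²(36°) = 0.3273 I₀.
Need I₃/I₀ = 0.209, so cos²(θ − 79°) = 0.209 / 0.3273 = 0.6386.
θ − 79° = arccos(√0.6386) = 37.0°, giving θ ≈ 79 + 37.0 = 116.0°.

θ ≈ 116°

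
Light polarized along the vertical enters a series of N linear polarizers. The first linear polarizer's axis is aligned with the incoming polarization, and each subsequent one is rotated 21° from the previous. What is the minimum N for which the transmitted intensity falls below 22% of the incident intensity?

First polarizer is aligned with the polarization: full transmission.
Each further stage multiplies by cos²(21°) = 0.8716.
After N polarizers: T = 0.8716^(N−1). Require T < 0.22 ⇒ N−1 > ln(0.22)/ln(0.8716) = 11.02, so N−1 ≥ 12 and N = 13.
Check: N=13 gives T = 0.1922 < 0.22; N=12 gives T = 0.2205.

N = 13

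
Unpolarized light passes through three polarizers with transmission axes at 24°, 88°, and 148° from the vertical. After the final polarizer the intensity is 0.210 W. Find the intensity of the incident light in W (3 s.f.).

I₀ ≈ 8.74 W

Unpolarized light through the first polarizer → I₁ = ½ I₀, now polarized at 24°.
I₂ = I₁ cos²(88° − 24°) = 0.5 I₀ · cos²(64°) = 0.09608 I₀.
I₃ = I₂ cos²(148° − 88°) = 0.09608 I₀ · cos²(60°) = 0.02402 I₀.
So 0.210 W = 0.02402 I₀, giving I₀ = 0.210/0.02402 = 8.742 W.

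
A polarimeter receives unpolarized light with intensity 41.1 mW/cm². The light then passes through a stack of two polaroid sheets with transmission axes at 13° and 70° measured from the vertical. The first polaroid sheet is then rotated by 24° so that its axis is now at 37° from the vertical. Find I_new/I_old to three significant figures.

Before rotation:
Unpolarized light through the first polarizer → I₁ = ½ I₀, now polarized at 13°.
I₂ = I₁ cos²(70° − 13°) = 0.5 I₀ · cos²(57°) = 0.1483 I₀.
After rotation:
Unpolarized light through the first polarizer → I₁ = ½ I₀, now polarized at 37°.
I₂ = I₁ cos²(70° − 37°) = 0.5 I₀ · cos²(33°) = 0.3517 I₀.
Ratio = 0.3517 / 0.1483 = 2.371.

I_new/I_old ≈ 2.37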